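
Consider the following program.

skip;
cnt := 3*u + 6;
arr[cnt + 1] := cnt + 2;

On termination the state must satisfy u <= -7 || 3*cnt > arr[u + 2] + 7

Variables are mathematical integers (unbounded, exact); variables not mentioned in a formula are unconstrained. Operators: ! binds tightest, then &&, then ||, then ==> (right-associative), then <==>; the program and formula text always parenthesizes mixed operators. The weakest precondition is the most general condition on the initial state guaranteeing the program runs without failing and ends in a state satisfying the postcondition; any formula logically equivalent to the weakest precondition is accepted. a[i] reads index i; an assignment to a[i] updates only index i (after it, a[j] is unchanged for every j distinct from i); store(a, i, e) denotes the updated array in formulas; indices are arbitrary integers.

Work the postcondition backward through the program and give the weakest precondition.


Working backward. After the program, u <= -7 || 3*cnt > arr[u + 2] + 7 must hold.
Before arr[cnt + 1] := cnt + 2: u <= -7 || 3*cnt > store(arr, cnt + 1, cnt + 2)[u + 2] + 7
Before cnt := 3*u + 6: u <= -7 || 9*u > store(arr, 3*u + 7, 3*u + 8)[u + 2] - 11
Before skip: u <= -7 || 9*u > store(arr, 3*u + 7, 3*u + 8)[u + 2] - 11
Answer: WP = u <= -7 || 9*u > store(arr, 3*u + 7, 3*u + 8)[u + 2] - 11


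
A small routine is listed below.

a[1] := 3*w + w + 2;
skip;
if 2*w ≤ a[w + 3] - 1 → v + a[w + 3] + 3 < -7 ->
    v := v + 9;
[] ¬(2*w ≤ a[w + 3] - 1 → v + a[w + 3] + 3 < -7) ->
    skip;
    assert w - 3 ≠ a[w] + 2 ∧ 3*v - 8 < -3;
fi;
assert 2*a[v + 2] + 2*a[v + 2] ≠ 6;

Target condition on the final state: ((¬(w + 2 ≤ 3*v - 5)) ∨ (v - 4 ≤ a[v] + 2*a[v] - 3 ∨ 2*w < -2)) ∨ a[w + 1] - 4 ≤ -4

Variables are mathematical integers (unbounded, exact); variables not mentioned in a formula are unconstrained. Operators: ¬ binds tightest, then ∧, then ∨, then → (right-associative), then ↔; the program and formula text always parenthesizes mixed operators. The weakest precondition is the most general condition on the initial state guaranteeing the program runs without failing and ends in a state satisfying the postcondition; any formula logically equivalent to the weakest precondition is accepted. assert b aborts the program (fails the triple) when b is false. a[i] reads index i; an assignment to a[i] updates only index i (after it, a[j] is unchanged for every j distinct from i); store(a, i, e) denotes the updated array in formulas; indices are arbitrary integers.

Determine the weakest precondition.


Working backward. After the program, the postcondition ((¬(w + 2 ≤ 3*v - 5)) ∨ (v - 4 ≤ a[v] + 2*a[v] - 3 ∨ 2*w < -2)) ∨ a[w + 1] - 4 ≤ -4 must hold; in canonical form it is (¬(w ≤ 3*v - 7)) ∨ v ≤ 3*a[v] + 1 ∨ 2*w < -2 ∨ a[w + 1] ≤ 0.
Before assert 2*a[v + 2] + 2*a[v + 2] ≠ 6: 4*a[v + 2] ≠ 6 ∧ ((¬(w ≤ 3*v - 7)) ∨ v ≤ 3*a[v] + 1 ∨ 2*w < -2 ∨ a[w + 1] ≤ 0)
Then branch requires 4*a[v + 11] ≠ 6 ∧ ((¬(w ≤ 3*v + 20)) ∨ v ≤ 3*a[v + 9] - 8 ∨ 2*w < -2 ∨ a[w + 1] ≤ 0); else branch requires w ≠ a[w] + 5 ∧ 3*v < 5 ∧ 4*a[v + 2] ≠ 6 ∧ ((¬(w ≤ 3*v - 7)) ∨ v ≤ 3*a[v] + 1 ∨ 2*w < -2 ∨ a[w + 1] ≤ 0).
Before the if: ((2*w ≤ a[w + 3] - 1 → a[w + 3] + v < -10) → (4*a[v + 11] ≠ 6 ∧ ((¬(w ≤ 3*v + 20)) ∨ v ≤ 3*a[v + 9] - 8 ∨ 2*w < -2 ∨ a[w + 1] ≤ 0))) ∧ ((¬(2*w ≤ a[w + 3] - 1 → a[w + 3] + v < -10)) → (w ≠ a[w] + 5 ∧ 3*v < 5 ∧ 4*a[v + 2] ≠ 6 ∧ ((¬(w ≤ 3*v - 7)) ∨ v ≤ 3*a[v] + 1 ∨ 2*w < -2 ∨ a[w + 1] ≤ 0)))
Before skip: ((2*w ≤ a[w + 3] - 1 → a[w + 3] + v < -10) → (4*a[v + 11] ≠ 6 ∧ ((¬(w ≤ 3*v + 20)) ∨ v ≤ 3*a[v + 9] - 8 ∨ 2*w < -2 ∨ a[w + 1] ≤ 0))) ∧ ((¬(2*w ≤ a[w + 3] - 1 → a[w + 3] + v < -10)) → (w ≠ a[w] + 5 ∧ 3*v < 5 ∧ 4*a[v + 2] ≠ 6 ∧ ((¬(w ≤ 3*v - 7)) ∨ v ≤ 3*a[v] + 1 ∨ 2*w < -2 ∨ a[w + 1] ≤ 0)))
Before a[1] := 3*w + w + 2: ((2*w ≤ store(a, 1, 4*w + 2)[w + 3] - 1 → store(a, 1, 4*w + 2)[w + 3] + v < -10) → (4*store(a, 1, 4*w + 2)[v + 11] ≠ 6 ∧ ((¬(w ≤ 3*v + 20)) ∨ v ≤ 3*store(a, 1, 4*w + 2)[v + 9] - 8 ∨ 2*w < -2 ∨ store(a, 1, 4*w + 2)[w + 1] ≤ 0))) ∧ ((¬(2*w ≤ store(a, 1, 4*w + 2)[w + 3] - 1 → store(a, 1, 4*w + 2)[w + 3] + v < -10)) → (w ≠ store(a, 1, 4*w + 2)[w] + 5 ∧ 3*v < 5 ∧ 4*store(a, 1, 4*w + 2)[v + 2] ≠ 6 ∧ ((¬(w ≤ 3*v - 7)) ∨ v ≤ 3*store(a, 1, 4*w + 2)[v] + 1 ∨ 2*w < -2 ∨ store(a, 1, 4*w + 2)[w + 1] ≤ 0)))
Answer: WP = ((2*w ≤ store(a, 1, 4*w + 2)[w + 3] - 1 → store(a, 1, 4*w + 2)[w + 3] + v < -10) → (4*store(a, 1, 4*w + 2)[v + 11] ≠ 6 ∧ ((¬(w ≤ 3*v + 20)) ∨ v ≤ 3*store(a, 1, 4*w + 2)[v + 9] - 8 ∨ 2*w < -2 ∨ store(a, 1, 4*w + 2)[w + 1] ≤ 0))) ∧ ((¬(2*w ≤ store(a, 1, 4*w + 2)[w + 3] - 1 → store(a, 1, 4*w + 2)[w + 3] + v < -10)) → (w ≠ store(a, 1, 4*w + 2)[w] + 5 ∧ 3*v < 5 ∧ 4*store(a, 1, 4*w + 2)[v + 2] ≠ 6 ∧ ((¬(w ≤ 3*v - 7)) ∨ v ≤ 3*store(a, 1, 4*w + 2)[v] + 1 ∨ 2*w < -2 ∨ store(a, 1, 4*w + 2)[w + 1] ≤ 0)))


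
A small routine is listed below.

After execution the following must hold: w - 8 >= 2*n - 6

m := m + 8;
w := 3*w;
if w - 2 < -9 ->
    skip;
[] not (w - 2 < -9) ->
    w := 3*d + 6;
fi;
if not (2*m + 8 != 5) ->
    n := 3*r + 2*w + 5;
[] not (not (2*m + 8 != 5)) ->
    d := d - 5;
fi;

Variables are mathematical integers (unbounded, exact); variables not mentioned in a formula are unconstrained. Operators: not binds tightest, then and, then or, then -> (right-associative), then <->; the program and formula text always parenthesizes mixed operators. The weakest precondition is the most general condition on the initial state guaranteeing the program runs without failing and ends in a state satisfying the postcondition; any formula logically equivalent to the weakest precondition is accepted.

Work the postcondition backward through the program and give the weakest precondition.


Working backward. After the program, the postcondition w - 8 >= 2*n - 6 must hold; in canonical form it is w >= 2*n + 2.
Then branch requires 6*r + 3*w <= -12; else branch requires w >= 2*n + 2.
Before the if: ((not (2*m != -3)) -> 6*r + 3*w <= -12) and (2*m != -3 -> w >= 2*n + 2)
Then branch requires ((not (2*m != -3)) -> 6*r + 3*w <= -12) and (2*m != -3 -> w >= 2*n + 2); else branch requires ((not (2*m != -3)) -> 9*d + 6*r <= -30) and (2*m != -3 -> 3*d >= 2*n - 4).
Before the if: (w < -7 -> (((not (2*m != -3)) -> 6*r + 3*w <= -12) and (2*m != -3 -> w >= 2*n + 2))) and ((not (w < -7)) -> (((not (2*m != -3)) -> 9*d + 6*r <= -30) and (2*m != -3 -> 3*d >= 2*n - 4)))
Before w := 3*w: (3*w < -7 -> (((not (2*m != -3)) -> 6*r + 9*w <= -12) and (2*m != -3 -> 3*w >= 2*n + 2))) and ((not (3*w < -7)) -> (((not (2*m != -3)) -> 9*d + 6*r <= -30) and (2*m != -3 -> 3*d >= 2*n - 4)))
Before m := m + 8: (3*w < -7 -> (((not (2*m != -19)) -> 6*r + 9*w <= -12) and (2*m != -19 -> 3*w >= 2*n + 2))) and ((not (3*w < -7)) -> (((not (2*m != -19)) -> 9*d + 6*r <= -30) and (2*m != -19 -> 3*d >= 2*n - 4)))
Answer: WP = (3*w < -7 -> (((not (2*m != -19)) -> 6*r + 9*w <= -12) and (2*m != -19 -> 3*w >= 2*n + 2))) and ((not (3*w < -7)) -> (((not (2*m != -19)) -> 9*d + 6*r <= -30) and (2*m != -19 -> 3*d >= 2*n - 4)))


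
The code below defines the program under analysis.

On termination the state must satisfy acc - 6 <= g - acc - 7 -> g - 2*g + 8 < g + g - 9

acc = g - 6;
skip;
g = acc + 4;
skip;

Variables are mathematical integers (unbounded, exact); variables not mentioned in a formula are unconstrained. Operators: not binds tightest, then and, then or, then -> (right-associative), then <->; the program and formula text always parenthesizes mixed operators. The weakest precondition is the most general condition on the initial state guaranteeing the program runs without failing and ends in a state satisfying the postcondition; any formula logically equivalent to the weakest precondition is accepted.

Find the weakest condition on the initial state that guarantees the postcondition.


Working backward. After the program, the postcondition acc - 6 <= g - acc - 7 -> g - 2*g + 8 < g + g - 9 must hold; in canonical form it is 2*acc <= g - 1 -> 3*g > 17.
Before skip: 2*acc <= g - 1 -> 3*g > 17
Before g := acc + 4: acc <= 3 -> 3*acc > 5
Before skip: acc <= 3 -> 3*acc > 5
Before acc := g - 6: g <= 9 -> 3*g > 23
Answer: WP = g <= 9 -> 3*g > 23


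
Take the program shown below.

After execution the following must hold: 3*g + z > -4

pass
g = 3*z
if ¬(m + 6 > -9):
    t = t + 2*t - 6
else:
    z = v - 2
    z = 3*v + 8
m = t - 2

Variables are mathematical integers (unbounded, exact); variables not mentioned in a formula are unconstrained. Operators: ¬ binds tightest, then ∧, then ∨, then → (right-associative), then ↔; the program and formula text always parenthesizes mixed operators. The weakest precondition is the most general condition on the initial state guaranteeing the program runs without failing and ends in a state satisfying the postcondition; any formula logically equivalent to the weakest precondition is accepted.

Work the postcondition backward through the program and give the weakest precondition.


Working backward. After the program, 3*g + z > -4 must hold.
Before m := t - 2: 3*g + z > -4
Then branch requires 3*g + z > -4; else branch requires 3*g + 3*v > -12.
Before the if: ((¬(m > -15)) → 3*g + z > -4) ∧ (m > -15 → 3*g + 3*v > -12)
Before g := 3*z: ((¬(m > -15)) → 10*z > -4) ∧ (m > -15 → 3*v + 9*z > -12)
Before skip: ((¬(m > -15)) → 10*z > -4) ∧ (m > -15 → 3*v + 9*z > -12)
Answer: WP = ((¬(m > -15)) → 10*z > -4) ∧ (m > -15 → 3*v + 9*z > -12)


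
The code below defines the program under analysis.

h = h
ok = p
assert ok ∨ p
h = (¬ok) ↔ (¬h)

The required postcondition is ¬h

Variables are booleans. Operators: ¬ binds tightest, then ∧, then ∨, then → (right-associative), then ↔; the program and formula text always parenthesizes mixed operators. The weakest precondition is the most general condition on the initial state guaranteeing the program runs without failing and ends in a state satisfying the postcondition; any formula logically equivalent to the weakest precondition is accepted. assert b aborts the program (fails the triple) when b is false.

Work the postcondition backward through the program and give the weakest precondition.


Working backward. After the program, ¬h must hold.
Before h := (¬ok) ↔ (¬h): ¬((¬ok) ↔ (¬h))
Before assert ok ∨ p: (ok ∨ p) ∧ (¬((¬ok) ↔ (¬h)))
Before ok := p: p ∧ (¬((¬p) ↔ (¬h)))
Before h := h: p ∧ (¬((¬p) ↔ (¬h)))
Answer: WP = p ∧ (¬((¬p) ↔ (¬h)))


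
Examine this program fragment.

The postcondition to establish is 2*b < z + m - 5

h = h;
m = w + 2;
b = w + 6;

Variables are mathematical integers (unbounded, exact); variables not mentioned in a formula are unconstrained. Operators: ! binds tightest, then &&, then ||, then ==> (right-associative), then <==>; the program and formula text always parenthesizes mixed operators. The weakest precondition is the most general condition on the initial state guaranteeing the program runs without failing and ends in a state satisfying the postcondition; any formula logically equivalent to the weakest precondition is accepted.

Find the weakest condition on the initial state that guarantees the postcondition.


Working backward. After the program, the postcondition 2*b < z + m - 5 must hold; in canonical form it is 2*b < m + z - 5.
Before b := w + 6: 2*w < m + z - 17
Before m := w + 2: w < z - 15
Before h := h: w < z - 15
Answer: WP = w < z - 15


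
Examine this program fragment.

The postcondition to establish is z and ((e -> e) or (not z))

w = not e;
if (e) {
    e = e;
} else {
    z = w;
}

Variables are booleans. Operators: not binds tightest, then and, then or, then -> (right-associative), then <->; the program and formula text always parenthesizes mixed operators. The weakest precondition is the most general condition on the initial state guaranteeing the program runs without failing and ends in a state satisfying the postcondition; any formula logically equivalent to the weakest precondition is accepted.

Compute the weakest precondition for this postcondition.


Working backward. After the program, the postcondition z and ((e -> e) or (not z)) must hold; in canonical form it is z.
Then branch requires z; else branch requires w.
Before the if: (e -> z) and ((not e) -> w)
Before w := not e: e -> z
Answer: WP = e -> z


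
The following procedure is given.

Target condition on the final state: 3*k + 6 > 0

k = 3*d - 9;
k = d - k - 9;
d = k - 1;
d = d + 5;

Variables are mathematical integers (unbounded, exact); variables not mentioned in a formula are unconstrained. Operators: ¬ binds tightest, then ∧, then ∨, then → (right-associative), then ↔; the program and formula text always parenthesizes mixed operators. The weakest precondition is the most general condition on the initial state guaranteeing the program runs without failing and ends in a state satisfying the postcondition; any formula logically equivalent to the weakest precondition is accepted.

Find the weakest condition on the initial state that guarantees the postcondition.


Working backward. After the program, the postcondition 3*k + 6 > 0 must hold; in canonical form it is 3*k > -6.
Before d := d + 5: 3*k > -6
Before d := k - 1: 3*k > -6
Before k := d - k - 9: 3*d > 3*k + 21
Before k := 3*d - 9: 6*d < 6
Answer: WP = 6*d < 6


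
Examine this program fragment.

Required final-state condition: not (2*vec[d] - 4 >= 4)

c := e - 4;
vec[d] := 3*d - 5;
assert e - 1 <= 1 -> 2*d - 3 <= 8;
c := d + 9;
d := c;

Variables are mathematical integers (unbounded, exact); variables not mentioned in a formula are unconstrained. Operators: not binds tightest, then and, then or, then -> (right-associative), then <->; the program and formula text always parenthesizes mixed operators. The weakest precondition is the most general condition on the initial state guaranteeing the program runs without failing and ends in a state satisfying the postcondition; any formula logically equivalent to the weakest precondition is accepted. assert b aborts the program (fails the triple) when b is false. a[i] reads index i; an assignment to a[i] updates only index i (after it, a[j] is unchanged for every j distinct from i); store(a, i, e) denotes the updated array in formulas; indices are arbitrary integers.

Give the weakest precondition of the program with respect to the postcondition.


Working backward. After the program, the postcondition not (2*vec[d] - 4 >= 4) must hold; in canonical form it is not (2*vec[d] >= 8).
Before d := c: not (2*vec[c] >= 8)
Before c := d + 9: not (2*vec[d + 9] >= 8)
Before assert e - 1 <= 1 -> 2*d - 3 <= 8: (e <= 2 -> 2*d <= 11) and (not (2*vec[d + 9] >= 8))
Before vec[d] := 3*d - 5: (e <= 2 -> 2*d <= 11) and (not (2*store(vec, d, 3*d - 5)[d + 9] >= 8))
Before c := e - 4: (e <= 2 -> 2*d <= 11) and (not (2*store(vec, d, 3*d - 5)[d + 9] >= 8))
Answer: WP = (e <= 2 -> 2*d <= 11) and (not (2*store(vec, d, 3*d - 5)[d + 9] >= 8))


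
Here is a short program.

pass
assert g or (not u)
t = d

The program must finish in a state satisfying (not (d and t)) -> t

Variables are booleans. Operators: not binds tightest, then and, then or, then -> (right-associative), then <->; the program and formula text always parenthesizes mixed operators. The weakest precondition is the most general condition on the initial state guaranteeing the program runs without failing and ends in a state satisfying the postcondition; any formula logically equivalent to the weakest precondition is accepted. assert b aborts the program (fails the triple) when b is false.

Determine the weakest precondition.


Working backward. After the program, (not (d and t)) -> t must hold.
Before t := d: (not d) -> d
Before assert g or (not u): (g or (not u)) and ((not d) -> d)
Before skip: (g or (not u)) and ((not d) -> d)
Answer: WP = (g or (not u)) and ((not d) -> d)


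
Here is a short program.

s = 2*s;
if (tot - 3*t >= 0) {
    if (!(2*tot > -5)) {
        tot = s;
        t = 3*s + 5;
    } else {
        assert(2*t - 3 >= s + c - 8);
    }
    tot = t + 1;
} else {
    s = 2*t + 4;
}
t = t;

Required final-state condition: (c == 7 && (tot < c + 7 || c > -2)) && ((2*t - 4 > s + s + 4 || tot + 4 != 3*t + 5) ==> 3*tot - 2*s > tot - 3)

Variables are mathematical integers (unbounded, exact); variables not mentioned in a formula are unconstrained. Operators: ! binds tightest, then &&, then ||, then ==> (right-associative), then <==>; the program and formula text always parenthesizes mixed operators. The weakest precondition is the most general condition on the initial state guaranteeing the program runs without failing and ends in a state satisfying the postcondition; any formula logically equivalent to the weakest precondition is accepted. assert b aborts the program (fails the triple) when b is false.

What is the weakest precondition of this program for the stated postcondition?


Working backward. After the program, the postcondition (c == 7 && (tot < c + 7 || c > -2)) && ((2*t - 4 > s + s + 4 || tot + 4 != 3*t + 5) ==> 3*tot - 2*s > tot - 3) must hold; in canonical form it is c == 7 && (tot < c + 7 || c > -2) && ((2*t > 2*s + 8 || tot != 3*t + 1) ==> 2*tot > 2*s - 3).
Before t := t: c == 7 && (tot < c + 7 || c > -2) && ((2*t > 2*s + 8 || tot != 3*t + 1) ==> 2*tot > 2*s - 3)
Then branch requires ((!(2*tot > -5)) ==> (c == 7 && (3*s < c + 1 || c > -2) && ((4*s > -2 || 6*s != -10) ==> 4*s > -15))) && (2*tot > -5 ==> (2*t >= c + s - 5 && c == 7 && (t < c + 6 || c > -2) && ((2*t > 2*s + 8 || 2*t != 0) ==> 2*t > 2*s - 5))); else branch requires c == 7 && (tot < c + 7 || c > -2) && ((2*t < -16 || tot != 3*t + 1) ==> 2*tot > 4*t + 5).
Before the if: (tot >= 3*t ==> (((!(2*tot > -5)) ==> (c == 7 && (3*s < c + 1 || c > -2) && ((4*s > -2 || 6*s != -10) ==> 4*s > -15))) && (2*tot > -5 ==> (2*t >= c + s - 5 && c == 7 && (t < c + 6 || c > -2) && ((2*t > 2*s + 8 || 2*t != 0) ==> 2*t > 2*s - 5))))) && ((!(tot >= 3*t)) ==> (c == 7 && (tot < c + 7 || c > -2) && ((2*t < -16 || tot != 3*t + 1) ==> 2*tot > 4*t + 5)))
Before s := 2*s: (tot >= 3*t ==> (((!(2*tot > -5)) ==> (c == 7 && (6*s < c + 1 || c > -2) && ((8*s > -2 || 12*s != -10) ==> 8*s > -15))) && (2*tot > -5 ==> (2*t >= c + 2*s - 5 && c == 7 && (t < c + 6 || c > -2) && ((2*t > 4*s + 8 || 2*t != 0) ==> 2*t > 4*s - 5))))) && ((!(tot >= 3*t)) ==> (c == 7 && (tot < c + 7 || c > -2) && ((2*t < -16 || tot != 3*t + 1) ==> 2*tot > 4*t + 5)))
Answer: WP = (tot >= 3*t ==> (((!(2*tot > -5)) ==> (c == 7 && (6*s < c + 1 || c > -2) && ((8*s > -2 || 12*s != -10) ==> 8*s > -15))) && (2*tot > -5 ==> (2*t >= c + 2*s - 5 && c == 7 && (t < c + 6 || c > -2) && ((2*t > 4*s + 8 || 2*t != 0) ==> 2*t > 4*s - 5))))) && ((!(tot >= 3*t)) ==> (c == 7 && (tot < c + 7 || c > -2) && ((2*t < -16 || tot != 3*t + 1) ==> 2*tot > 4*t + 5)))


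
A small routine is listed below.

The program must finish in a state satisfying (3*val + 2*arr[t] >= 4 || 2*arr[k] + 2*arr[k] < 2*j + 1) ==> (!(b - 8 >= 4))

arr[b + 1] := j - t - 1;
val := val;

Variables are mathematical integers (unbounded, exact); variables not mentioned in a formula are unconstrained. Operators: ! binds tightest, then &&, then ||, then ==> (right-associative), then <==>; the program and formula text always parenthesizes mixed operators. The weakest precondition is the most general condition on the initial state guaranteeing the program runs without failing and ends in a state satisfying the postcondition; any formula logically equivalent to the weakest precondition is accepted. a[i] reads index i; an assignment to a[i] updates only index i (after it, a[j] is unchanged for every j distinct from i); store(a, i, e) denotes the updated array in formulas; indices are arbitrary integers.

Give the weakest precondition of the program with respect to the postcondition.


Working backward. After the program, the postcondition (3*val + 2*arr[t] >= 4 || 2*arr[k] + 2*arr[k] < 2*j + 1) ==> (!(b - 8 >= 4)) must hold; in canonical form it is (2*arr[t] + 3*val >= 4 || 4*arr[k] < 2*j + 1) ==> (!(b >= 12)).
Before val := val: (2*arr[t] + 3*val >= 4 || 4*arr[k] < 2*j + 1) ==> (!(b >= 12))
Before arr[b + 1] := j - t - 1: (2*store(arr, b + 1, j - t - 1)[t] + 3*val >= 4 || 4*store(arr, b + 1, j - t - 1)[k] < 2*j + 1) ==> (!(b >= 12))
Answer: WP = (2*store(arr, b + 1, j - t - 1)[t] + 3*val >= 4 || 4*store(arr, b + 1, j - t - 1)[k] < 2*j + 1) ==> (!(b >= 12))


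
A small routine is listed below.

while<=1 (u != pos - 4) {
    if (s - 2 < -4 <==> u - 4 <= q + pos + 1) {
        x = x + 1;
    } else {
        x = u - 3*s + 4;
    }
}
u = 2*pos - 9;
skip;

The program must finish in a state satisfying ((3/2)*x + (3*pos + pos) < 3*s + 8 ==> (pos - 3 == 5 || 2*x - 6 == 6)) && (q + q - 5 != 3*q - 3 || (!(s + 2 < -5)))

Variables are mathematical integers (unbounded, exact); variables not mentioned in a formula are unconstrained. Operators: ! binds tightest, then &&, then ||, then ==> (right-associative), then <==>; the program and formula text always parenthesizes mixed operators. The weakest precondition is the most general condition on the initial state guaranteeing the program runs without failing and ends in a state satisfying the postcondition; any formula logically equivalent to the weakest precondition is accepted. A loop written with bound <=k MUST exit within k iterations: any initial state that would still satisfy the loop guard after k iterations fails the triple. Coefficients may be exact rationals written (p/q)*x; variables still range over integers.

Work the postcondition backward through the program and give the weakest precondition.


Working backward. After the program, the postcondition ((3/2)*x + (3*pos + pos) < 3*s + 8 ==> (pos - 3 == 5 || 2*x - 6 == 6)) && (q + q - 5 != 3*q - 3 || (!(s + 2 < -5))) must hold; in canonical form it is (4*pos + (3/2)*x < 3*s + 8 ==> (pos == 8 || 2*x == 12)) && (q != -2 || (!(s < -7))).
Before skip: (4*pos + (3/2)*x < 3*s + 8 ==> (pos == 8 || 2*x == 12)) && (q != -2 || (!(s < -7)))
Before u := 2*pos - 9: (4*pos + (3/2)*x < 3*s + 8 ==> (pos == 8 || 2*x == 12)) && (q != -2 || (!(s < -7)))
Before the loop (bound <=1), unroll the exhaustion recursion (WP_0 = exit-now case; WP_j = one more guarded iteration, up to j = 1):
  WP_0: (!(u != pos - 4)) && (4*pos + (3/2)*x < 3*s + 8 ==> (pos == 8 || 2*x == 12)) && (q != -2 || (!(s < -7)))
  WP_1: (u != pos - 4 ==> (((s < -2 <==> u <= pos + q + 5) ==> ((!(u != pos - 4)) && (4*pos + (3/2)*x < 3*s + 13/2 ==> (pos == 8 || 2*x == 10)) && (q != -2 || (!(s < -7))))) && ((!(s < -2 <==> u <= pos + q + 5)) ==> ((!(u != pos - 4)) && (4*pos + (3/2)*u < (15/2)*s + 2 ==> (pos == 8 || 2*u == 6*s + 4)) && (q != -2 || (!(s < -7))))))) && ((!(u != pos - 4)) ==> ((4*pos + (3/2)*x < 3*s + 8 ==> (pos == 8 || 2*x == 12)) && (q != -2 || (!(s < -7)))))
So before the loop: (u != pos - 4 ==> (((s < -2 <==> u <= pos + q + 5) ==> ((!(u != pos - 4)) && (4*pos + (3/2)*x < 3*s + 13/2 ==> (pos == 8 || 2*x == 10)) && (q != -2 || (!(s < -7))))) && ((!(s < -2 <==> u <= pos + q + 5)) ==> ((!(u != pos - 4)) && (4*pos + (3/2)*u < (15/2)*s + 2 ==> (pos == 8 || 2*u == 6*s + 4)) && (q != -2 || (!(s < -7))))))) && ((!(u != pos - 4)) ==> ((4*pos + (3/2)*x < 3*s + 8 ==> (pos == 8 || 2*x == 12)) && (q != -2 || (!(s < -7)))))
Answer: WP = (u != pos - 4 ==> (((s < -2 <==> u <= pos + q + 5) ==> ((!(u != pos - 4)) && (4*pos + (3/2)*x < 3*s + 13/2 ==> (pos == 8 || 2*x == 10)) && (q != -2 || (!(s < -7))))) && ((!(s < -2 <==> u <= pos + q + 5)) ==> ((!(u != pos - 4)) && (4*pos + (3/2)*u < (15/2)*s + 2 ==> (pos == 8 || 2*u == 6*s + 4)) && (q != -2 || (!(s < -7))))))) && ((!(u != pos - 4)) ==> ((4*pos + (3/2)*x < 3*s + 8 ==> (pos == 8 || 2*x == 12)) && (q != -2 || (!(s < -7)))))


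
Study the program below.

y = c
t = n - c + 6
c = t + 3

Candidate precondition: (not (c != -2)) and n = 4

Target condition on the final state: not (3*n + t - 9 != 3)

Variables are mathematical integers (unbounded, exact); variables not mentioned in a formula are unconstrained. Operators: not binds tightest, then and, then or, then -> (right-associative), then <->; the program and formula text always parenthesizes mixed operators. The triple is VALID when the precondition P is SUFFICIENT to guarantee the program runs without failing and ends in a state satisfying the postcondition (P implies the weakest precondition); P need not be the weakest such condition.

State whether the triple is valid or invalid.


Working backward. After the program, the postcondition not (3*n + t - 9 != 3) must hold; in canonical form it is not (3*n + t != 12).
Before c := t + 3: not (3*n + t != 12)
Before t := n - c + 6: not (4*n != c + 6)
Before y := c: not (4*n != c + 6)
The weakest precondition is not (4*n != c + 6).
Check whether (not (c != -2)) and n = 4 implies it.
Countermodel: at the initial state c = -2, n = 4, the precondition holds but the weakest precondition fails.
Answer: invalid


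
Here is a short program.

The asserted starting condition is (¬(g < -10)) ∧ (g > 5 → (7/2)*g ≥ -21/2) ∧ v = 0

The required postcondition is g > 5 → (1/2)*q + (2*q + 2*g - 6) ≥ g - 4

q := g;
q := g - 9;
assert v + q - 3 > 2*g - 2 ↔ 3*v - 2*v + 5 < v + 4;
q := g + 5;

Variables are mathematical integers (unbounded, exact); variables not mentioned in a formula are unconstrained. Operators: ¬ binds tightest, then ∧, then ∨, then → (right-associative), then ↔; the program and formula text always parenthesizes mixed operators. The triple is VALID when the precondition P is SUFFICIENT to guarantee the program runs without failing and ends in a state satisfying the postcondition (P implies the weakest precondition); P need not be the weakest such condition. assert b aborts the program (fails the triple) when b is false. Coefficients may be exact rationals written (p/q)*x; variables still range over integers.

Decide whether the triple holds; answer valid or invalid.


Working backward. After the program, the postcondition g > 5 → (1/2)*q + (2*q + 2*g - 6) ≥ g - 4 must hold; in canonical form it is g > 5 → g + (5/2)*q ≥ 2.
Before q := g + 5: g > 5 → (7/2)*g ≥ -21/2
Before assert v + q - 3 > 2*g - 2 ↔ 3*v - 2*v + 5 < v + 4: (¬(q + v > 2*g + 1)) ∧ (g > 5 → (7/2)*g ≥ -21/2)
Before q := g - 9: (¬(v > g + 10)) ∧ (g > 5 → (7/2)*g ≥ -21/2)
Before q := g: (¬(v > g + 10)) ∧ (g > 5 → (7/2)*g ≥ -21/2)
The weakest precondition is (¬(v > g + 10)) ∧ (g > 5 → (7/2)*g ≥ -21/2).
Check whether (¬(g < -10)) ∧ (g > 5 → (7/2)*g ≥ -21/2) ∧ v = 0 implies it.
Every state satisfying the precondition satisfies the weakest precondition: the implication holds.
Answer: valid


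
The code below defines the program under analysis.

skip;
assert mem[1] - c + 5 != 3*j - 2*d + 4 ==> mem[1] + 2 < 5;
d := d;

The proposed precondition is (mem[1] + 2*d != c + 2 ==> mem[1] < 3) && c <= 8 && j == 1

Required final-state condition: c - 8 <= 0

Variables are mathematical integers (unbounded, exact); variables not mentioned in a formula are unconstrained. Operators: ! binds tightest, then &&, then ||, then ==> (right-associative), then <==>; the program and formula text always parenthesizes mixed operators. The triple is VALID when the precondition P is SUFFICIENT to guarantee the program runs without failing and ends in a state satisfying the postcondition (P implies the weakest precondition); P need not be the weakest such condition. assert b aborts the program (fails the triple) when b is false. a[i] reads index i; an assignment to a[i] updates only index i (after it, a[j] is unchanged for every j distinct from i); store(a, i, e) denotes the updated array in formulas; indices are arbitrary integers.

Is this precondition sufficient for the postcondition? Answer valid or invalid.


Working backward. After the program, the postcondition c - 8 <= 0 must hold; in canonical form it is c <= 8.
Before d := d: c <= 8
Before assert mem[1] - c + 5 != 3*j - 2*d + 4 ==> mem[1] + 2 < 5: (mem[1] + 2*d != c + 3*j - 1 ==> mem[1] < 3) && c <= 8
Before skip: (mem[1] + 2*d != c + 3*j - 1 ==> mem[1] < 3) && c <= 8
The weakest precondition is (mem[1] + 2*d != c + 3*j - 1 ==> mem[1] < 3) && c <= 8.
Check whether (mem[1] + 2*d != c + 2 ==> mem[1] < 3) && c <= 8 && j == 1 implies it.
Every state satisfying the precondition satisfies the weakest precondition: the implication holds.
Answer: valid


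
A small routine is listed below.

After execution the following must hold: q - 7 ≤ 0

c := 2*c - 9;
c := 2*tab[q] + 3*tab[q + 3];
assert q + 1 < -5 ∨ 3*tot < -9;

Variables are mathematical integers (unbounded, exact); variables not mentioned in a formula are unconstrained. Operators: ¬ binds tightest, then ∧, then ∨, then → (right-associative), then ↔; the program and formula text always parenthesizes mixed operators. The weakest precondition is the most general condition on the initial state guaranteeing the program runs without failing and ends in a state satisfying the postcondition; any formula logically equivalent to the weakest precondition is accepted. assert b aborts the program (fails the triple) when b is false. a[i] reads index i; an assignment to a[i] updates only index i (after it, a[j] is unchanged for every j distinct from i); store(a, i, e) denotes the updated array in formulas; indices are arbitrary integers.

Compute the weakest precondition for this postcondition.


Working backward. After the program, the postcondition q - 7 ≤ 0 must hold; in canonical form it is q ≤ 7.
Before assert q + 1 < -5 ∨ 3*tot < -9: (q < -6 ∨ 3*tot < -9) ∧ q ≤ 7
Before c := 2*tab[q] + 3*tab[q + 3]: (q < -6 ∨ 3*tot < -9) ∧ q ≤ 7
Before c := 2*c - 9: (q < -6 ∨ 3*tot < -9) ∧ q ≤ 7
Answer: WP = (q < -6 ∨ 3*tot < -9) ∧ q ≤ 7


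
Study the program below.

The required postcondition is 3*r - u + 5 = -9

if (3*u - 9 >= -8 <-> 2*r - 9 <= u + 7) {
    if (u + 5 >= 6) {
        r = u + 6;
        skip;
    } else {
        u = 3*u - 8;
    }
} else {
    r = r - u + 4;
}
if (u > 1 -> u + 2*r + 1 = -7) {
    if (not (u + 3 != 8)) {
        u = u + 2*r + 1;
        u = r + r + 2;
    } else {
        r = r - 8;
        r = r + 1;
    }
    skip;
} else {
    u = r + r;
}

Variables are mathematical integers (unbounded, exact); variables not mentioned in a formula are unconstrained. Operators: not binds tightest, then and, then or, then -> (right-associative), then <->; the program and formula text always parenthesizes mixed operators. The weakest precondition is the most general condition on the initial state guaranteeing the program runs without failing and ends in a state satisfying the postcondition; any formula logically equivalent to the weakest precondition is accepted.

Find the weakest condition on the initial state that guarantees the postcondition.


Working backward. After the program, the postcondition 3*r - u + 5 = -9 must hold; in canonical form it is 3*r = u - 14.
Then branch requires ((not (u != 5)) -> r = -12) and (u != 5 -> 3*r = u + 7); else branch requires r = -14.
Before the if: ((u > 1 -> 2*r + u = -8) -> (((not (u != 5)) -> r = -12) and (u != 5 -> 3*r = u + 7))) and ((not (u > 1 -> 2*r + u = -8)) -> r = -14)
Then branch requires (u >= 1 -> (((u > 1 -> 3*u = -20) -> (((not (u != 5)) -> u = -18) and (u != 5 -> 2*u = -11))) and ((not (u > 1 -> 3*u = -20)) -> u = -20))) and ((not (u >= 1)) -> (((3*u > 9 -> 2*r + 3*u = 0) -> (((not (3*u != 13)) -> r = -12) and (3*u != 13 -> 3*r = 3*u - 1))) and ((not (3*u > 9 -> 2*r + 3*u = 0)) -> r = -14))); else branch requires ((u > 1 -> 2*r = u - 16) -> (((not (u != 5)) -> r = u - 16) and (u != 5 -> 3*r = 4*u - 5))) and ((not (u > 1 -> 2*r = u - 16)) -> r = u - 18).
Before the if: ((3*u >= 1 <-> 2*r <= u + 16) -> ((u >= 1 -> (((u > 1 -> 3*u = -20) -> (((not (u != 5)) -> u = -18) and (u != 5 -> 2*u = -11))) and ((not (u > 1 -> 3*u = -20)) -> u = -20))) and ((not (u >= 1)) -> (((3*u > 9 -> 2*r + 3*u = 0) -> (((not (3*u != 13)) -> r = -12) and (3*u != 13 -> 3*r = 3*u - 1))) and ((not (3*u > 9 -> 2*r + 3*u = 0)) -> r = -14))))) and ((not (3*u >= 1 <-> 2*r <= u + 16)) -> (((u > 1 -> 2*r = u - 16) -> (((not (u != 5)) -> r = u - 16) and (u != 5 -> 3*r = 4*u - 5))) and ((not (u > 1 -> 2*r = u - 16)) -> r = u - 18)))
Answer: WP = ((3*u >= 1 <-> 2*r <= u + 16) -> ((u >= 1 -> (((u > 1 -> 3*u = -20) -> (((not (u != 5)) -> u = -18) and (u != 5 -> 2*u = -11))) and ((not (u > 1 -> 3*u = -20)) -> u = -20))) and ((not (u >= 1)) -> (((3*u > 9 -> 2*r + 3*u = 0) -> (((not (3*u != 13)) -> r = -12) and (3*u != 13 -> 3*r = 3*u - 1))) and ((not (3*u > 9 -> 2*r + 3*u = 0)) -> r = -14))))) and ((not (3*u >= 1 <-> 2*r <= u + 16)) -> (((u > 1 -> 2*r = u - 16) -> (((not (u != 5)) -> r = u - 16) and (u != 5 -> 3*r = 4*u - 5))) and ((not (u > 1 -> 2*r = u - 16)) -> r = u - 18)))


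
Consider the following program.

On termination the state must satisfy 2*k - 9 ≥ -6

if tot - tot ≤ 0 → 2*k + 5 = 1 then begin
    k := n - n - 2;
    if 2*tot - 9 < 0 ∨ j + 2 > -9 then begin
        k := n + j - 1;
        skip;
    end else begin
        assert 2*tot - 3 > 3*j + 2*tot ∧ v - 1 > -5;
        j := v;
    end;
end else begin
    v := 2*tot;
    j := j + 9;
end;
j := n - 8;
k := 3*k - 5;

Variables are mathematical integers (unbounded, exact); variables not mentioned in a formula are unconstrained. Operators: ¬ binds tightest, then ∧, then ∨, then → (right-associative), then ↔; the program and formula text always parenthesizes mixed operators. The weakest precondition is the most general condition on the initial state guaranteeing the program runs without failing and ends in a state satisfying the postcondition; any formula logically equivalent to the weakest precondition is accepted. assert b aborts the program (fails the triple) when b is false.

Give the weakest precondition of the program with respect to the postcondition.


Working backward. After the program, the postcondition 2*k - 9 ≥ -6 must hold; in canonical form it is 2*k ≥ 3.
Before k := 3*k - 5: 6*k ≥ 13
Before j := n - 8: 6*k ≥ 13
Then branch requires ((2*tot < 9 ∨ j > -11) → 6*j + 6*n ≥ 19) ∧ (2*tot < 9 ∨ j > -11); else branch requires 6*k ≥ 13.
Before the if: (2*k = -4 → (((2*tot < 9 ∨ j > -11) → 6*j + 6*n ≥ 19) ∧ (2*tot < 9 ∨ j > -11))) ∧ ((¬(2*k = -4)) → 6*k ≥ 13)
Answer: WP = (2*k = -4 → (((2*tot < 9 ∨ j > -11) → 6*j + 6*n ≥ 19) ∧ (2*tot < 9 ∨ j > -11))) ∧ ((¬(2*k = -4)) → 6*k ≥ 13)


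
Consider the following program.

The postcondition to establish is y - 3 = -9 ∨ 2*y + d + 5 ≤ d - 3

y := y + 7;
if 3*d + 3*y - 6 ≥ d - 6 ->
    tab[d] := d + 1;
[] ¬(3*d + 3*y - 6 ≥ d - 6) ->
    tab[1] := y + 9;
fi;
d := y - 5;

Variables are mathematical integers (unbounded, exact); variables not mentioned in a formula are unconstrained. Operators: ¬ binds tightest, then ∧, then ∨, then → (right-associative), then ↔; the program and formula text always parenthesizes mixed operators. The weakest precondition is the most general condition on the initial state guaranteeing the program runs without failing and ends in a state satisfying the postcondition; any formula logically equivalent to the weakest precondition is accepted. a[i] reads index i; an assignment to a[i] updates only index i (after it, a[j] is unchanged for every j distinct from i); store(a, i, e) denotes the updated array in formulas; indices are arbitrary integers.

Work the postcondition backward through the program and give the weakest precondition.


Working backward. After the program, the postcondition y - 3 = -9 ∨ 2*y + d + 5 ≤ d - 3 must hold; in canonical form it is y = -6 ∨ 2*y ≤ -8.
Before d := y - 5: y = -6 ∨ 2*y ≤ -8
Then branch requires y = -6 ∨ 2*y ≤ -8; else branch requires y = -6 ∨ 2*y ≤ -8.
Before the if: (2*d + 3*y ≥ 0 → (y = -6 ∨ 2*y ≤ -8)) ∧ ((¬(2*d + 3*y ≥ 0)) → (y = -6 ∨ 2*y ≤ -8))
Before y := y + 7: (2*d + 3*y ≥ -21 → (y = -13 ∨ 2*y ≤ -22)) ∧ ((¬(2*d + 3*y ≥ -21)) → (y = -13 ∨ 2*y ≤ -22))
Answer: WP = (2*d + 3*y ≥ -21 → (y = -13 ∨ 2*y ≤ -22)) ∧ ((¬(2*d + 3*y ≥ -21)) → (y = -13 ∨ 2*y ≤ -22))


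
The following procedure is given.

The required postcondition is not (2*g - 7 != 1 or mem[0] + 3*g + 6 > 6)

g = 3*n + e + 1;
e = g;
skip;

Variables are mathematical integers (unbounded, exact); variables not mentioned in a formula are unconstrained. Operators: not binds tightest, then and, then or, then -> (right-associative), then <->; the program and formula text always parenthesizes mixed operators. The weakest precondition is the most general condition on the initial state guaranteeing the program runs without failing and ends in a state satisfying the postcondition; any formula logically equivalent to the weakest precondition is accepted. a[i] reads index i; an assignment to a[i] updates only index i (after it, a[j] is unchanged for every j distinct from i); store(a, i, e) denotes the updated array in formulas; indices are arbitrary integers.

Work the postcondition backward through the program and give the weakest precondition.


Working backward. After the program, the postcondition not (2*g - 7 != 1 or mem[0] + 3*g + 6 > 6) must hold; in canonical form it is not (2*g != 8 or mem[0] + 3*g > 0).
Before skip: not (2*g != 8 or mem[0] + 3*g > 0)
Before e := g: not (2*g != 8 or mem[0] + 3*g > 0)
Before g := 3*n + e + 1: not (2*e + 6*n != 6 or mem[0] + 3*e + 9*n > -3)
Answer: WP = not (2*e + 6*n != 6 or mem[0] + 3*e + 9*n > -3)


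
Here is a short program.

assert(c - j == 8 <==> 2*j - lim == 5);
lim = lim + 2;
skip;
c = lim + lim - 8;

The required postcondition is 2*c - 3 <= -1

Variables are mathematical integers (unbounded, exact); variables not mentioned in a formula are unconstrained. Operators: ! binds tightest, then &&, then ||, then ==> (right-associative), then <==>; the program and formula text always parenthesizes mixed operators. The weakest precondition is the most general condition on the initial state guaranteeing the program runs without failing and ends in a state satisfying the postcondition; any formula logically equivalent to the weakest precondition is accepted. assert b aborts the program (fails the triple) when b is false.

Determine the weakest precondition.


Working backward. After the program, the postcondition 2*c - 3 <= -1 must hold; in canonical form it is 2*c <= 2.
Before c := lim + lim - 8: 4*lim <= 18
Before skip: 4*lim <= 18
Before lim := lim + 2: 4*lim <= 10
Before assert c - j == 8 <==> 2*j - lim == 5: (c == j + 8 <==> 2*j == lim + 5) && 4*lim <= 10
Answer: WP = (c == j + 8 <==> 2*j == lim + 5) && 4*lim <= 10


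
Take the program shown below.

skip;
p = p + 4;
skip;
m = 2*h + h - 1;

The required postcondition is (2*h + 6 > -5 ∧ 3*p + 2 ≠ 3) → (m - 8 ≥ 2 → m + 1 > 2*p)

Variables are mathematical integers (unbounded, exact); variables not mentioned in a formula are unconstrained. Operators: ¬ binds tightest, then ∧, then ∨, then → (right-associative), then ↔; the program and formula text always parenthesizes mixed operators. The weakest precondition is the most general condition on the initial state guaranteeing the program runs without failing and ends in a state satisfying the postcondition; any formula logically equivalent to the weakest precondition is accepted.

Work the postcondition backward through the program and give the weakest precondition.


Working backward. After the program, the postcondition (2*h + 6 > -5 ∧ 3*p + 2 ≠ 3) → (m - 8 ≥ 2 → m + 1 > 2*p) must hold; in canonical form it is (2*h > -11 ∧ 3*p ≠ 1) → (m ≥ 10 → m > 2*p - 1).
Before m := 2*h + h - 1: (2*h > -11 ∧ 3*p ≠ 1) → (3*h ≥ 11 → 3*h > 2*p)
Before skip: (2*h > -11 ∧ 3*p ≠ 1) → (3*h ≥ 11 → 3*h > 2*p)
Before p := p + 4: (2*h > -11 ∧ 3*p ≠ -11) → (3*h ≥ 11 → 3*h > 2*p + 8)
Before skip: (2*h > -11 ∧ 3*p ≠ -11) → (3*h ≥ 11 → 3*h > 2*p + 8)
Answer: WP = (2*h > -11 ∧ 3*p ≠ -11) → (3*h ≥ 11 → 3*h > 2*p + 8)


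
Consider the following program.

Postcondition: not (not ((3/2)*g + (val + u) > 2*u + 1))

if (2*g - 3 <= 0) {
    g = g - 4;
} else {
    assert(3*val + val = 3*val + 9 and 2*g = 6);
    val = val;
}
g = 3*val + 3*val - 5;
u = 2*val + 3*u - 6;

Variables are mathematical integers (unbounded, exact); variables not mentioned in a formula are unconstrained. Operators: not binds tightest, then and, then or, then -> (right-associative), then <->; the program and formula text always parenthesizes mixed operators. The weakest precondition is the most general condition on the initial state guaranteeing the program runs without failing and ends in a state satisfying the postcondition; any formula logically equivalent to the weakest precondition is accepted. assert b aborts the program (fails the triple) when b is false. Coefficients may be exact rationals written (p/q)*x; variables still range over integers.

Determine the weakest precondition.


Working backward. After the program, the postcondition not (not ((3/2)*g + (val + u) > 2*u + 1)) must hold; in canonical form it is (3/2)*g + val > u + 1.
Before u := 2*val + 3*u - 6: (3/2)*g > 3*u + val - 5
Before g := 3*val + 3*val - 5: 8*val > 3*u + 5/2
Then branch requires 8*val > 3*u + 5/2; else branch requires val = 9 and 2*g = 6 and 8*val > 3*u + 5/2.
Before the if: (2*g <= 3 -> 8*val > 3*u + 5/2) and ((not (2*g <= 3)) -> (val = 9 and 2*g = 6 and 8*val > 3*u + 5/2))
Answer: WP = (2*g <= 3 -> 8*val > 3*u + 5/2) and ((not (2*g <= 3)) -> (val = 9 and 2*g = 6 and 8*val > 3*u + 5/2))
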